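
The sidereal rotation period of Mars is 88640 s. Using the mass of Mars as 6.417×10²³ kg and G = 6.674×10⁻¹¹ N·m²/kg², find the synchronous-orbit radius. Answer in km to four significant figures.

r_sync ≈ 20430 km

μ = GM = 6.674×10⁻¹¹ × 6.417×10²³ = 4.283×10¹³ m³/s².
A synchronous orbit has period T, so by Kepler's third law a = (μT²/4π²)^(1/3).
μT²/4π² = 4.283×10¹³ × (8.864×10⁴)² / 39.48 = 8.524×10²¹ m³.
a = 2.043×10⁷ m = 20427 km.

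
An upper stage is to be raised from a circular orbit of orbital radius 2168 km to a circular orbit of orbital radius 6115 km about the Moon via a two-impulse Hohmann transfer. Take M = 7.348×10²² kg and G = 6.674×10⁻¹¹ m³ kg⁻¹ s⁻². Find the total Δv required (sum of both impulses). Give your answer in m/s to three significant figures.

μ = GM = 6.674×10⁻¹¹ × 7.348×10²² = 4.904×10¹² m³/s².
r₁ = 2168 km = 2.168×10⁶ m.
r₂ = 6115 km = 6.115×10⁶ m.
Transfer ellipse a_t = (r₁ + r₂)/2 = 4.142×10⁶ m.
At r₁: circular v_c1 = √(μ/r₁) = 1504 m/s; transfer-perilune v_p = √[μ(2/r₁ − 1/a_t)] = 1828 m/s.
Δv₁ = v_p − v_c1 = 323.5 m/s.
At r₂: circular v_c2 = √(μ/r₂) = 895.5 m/s; transfer-apolune v_a = √[μ(2/r₂ − 1/a_t)] = 647.9 m/s.
Δv₂ = v_c2 − v_a = 247.6 m/s.
Total Δv = Δv₁ + Δv₂ = 571.1 m/s.

Δv_total ≈ 571 m/s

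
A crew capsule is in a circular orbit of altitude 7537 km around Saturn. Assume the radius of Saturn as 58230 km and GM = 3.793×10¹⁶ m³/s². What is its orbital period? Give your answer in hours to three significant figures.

r = 58230 + 7537 = 65767 km = 6.5767×10⁷ m.
Kepler's third law: T = 2π√(r³/μ) = 2π√((6.577×10⁷)³ / 3.793×10¹⁶).
r³/μ = 7.500×10⁶ s², so T = 2π × 2.739×10³ = 1.721×10⁴ s.
Converting: 1.721×10⁴ s ÷ 3600 = 4.780 hours.

T ≈ 4.78 hours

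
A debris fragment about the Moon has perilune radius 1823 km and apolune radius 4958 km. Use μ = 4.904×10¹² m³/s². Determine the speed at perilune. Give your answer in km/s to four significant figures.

v ≈ 1.983 km/s

Semi-major axis a = (r_p + r_a)/2 = 3390.5 km = 3.390×10⁶ m.
Vis-viva: v² = μ(2/r − 1/a) = 4.904×10¹² × (1.097×10⁻⁶ − 2.949×10⁻⁷) = 3.934×10⁶ m²/s².
v = 1983 m/s = 1.983 km/s.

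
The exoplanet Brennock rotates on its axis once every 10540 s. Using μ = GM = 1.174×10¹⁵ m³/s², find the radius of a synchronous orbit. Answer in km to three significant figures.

r_sync ≈ 14900 km

A synchronous orbit has period T, so by Kepler's third law a = (μT²/4π²)^(1/3).
μT²/4π² = 1.174×10¹⁵ × (1.054×10⁴)² / 39.48 = 3.304×10²¹ m³.
a = 1.489×10⁷ m = 14893 km.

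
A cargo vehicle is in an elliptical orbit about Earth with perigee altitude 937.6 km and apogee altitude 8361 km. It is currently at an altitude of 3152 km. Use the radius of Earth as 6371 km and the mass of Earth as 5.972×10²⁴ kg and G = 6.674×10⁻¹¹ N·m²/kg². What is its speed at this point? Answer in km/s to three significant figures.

μ = GM = 6.674×10⁻¹¹ × 5.972×10²⁴ = 3.986×10¹⁴ m³/s².
r_p = 6371 + 937.6 = 7308.6 km = 7.3086×10⁶ m.
r_a = 6371 + 8361 = 14732 km = 1.4732×10⁷ m.
r = 6371 + 3152 = 9523.0 km = 9.523×10⁶ m.
Semi-major axis a = (r_p + r_a)/2 = 11020 km = 1.102×10⁷ m.
Vis-viva: v² = μ(2/r − 1/a) = 3.986×10¹⁴ × (2.100×10⁻⁷ − 9.074×10⁻⁸) = 4.754×10⁷ m²/s².
v = 6895 m/s = 6.895 km/s.

v ≈ 6.89 km/s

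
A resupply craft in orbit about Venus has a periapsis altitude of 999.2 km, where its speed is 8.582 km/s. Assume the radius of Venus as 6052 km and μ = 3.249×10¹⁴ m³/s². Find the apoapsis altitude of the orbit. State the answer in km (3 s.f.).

r_p = 6052 + 999.2 = 7051.2 km = 7.051×10⁶ m.
Specific energy ε = v²/2 − μ/r = -9.252×10⁶ J/kg, so a = −μ/(2ε) = 1.756×10⁷ m.
The apsides satisfy r_p + r_a = 2a, so the apoapsis radius is 2a − r_p = 2.807×10⁷ m = 28066 km.
Apoapsis altitude = 28066 − 6052 = 22014 km.

apoapsis altitude ≈ 22000 km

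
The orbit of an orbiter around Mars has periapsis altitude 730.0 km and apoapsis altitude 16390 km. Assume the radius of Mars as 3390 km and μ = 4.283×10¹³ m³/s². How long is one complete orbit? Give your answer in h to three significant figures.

T ≈ 11.0 h

r_p = 3390 + 730.0 = 4120.0 km = 4.1200×10⁶ m.
r_a = 3390 + 16390 = 19780 km = 1.9780×10⁷ m.
Semi-major axis a = (r_p + r_a)/2 = (4120.0 + 19780)/2 = 11950 km = 1.195×10⁷ m.
By Kepler's third law T = 2π√(a³/μ) = 2π × 6.312×10³ = 3.966×10⁴ s.
= 11.02 h.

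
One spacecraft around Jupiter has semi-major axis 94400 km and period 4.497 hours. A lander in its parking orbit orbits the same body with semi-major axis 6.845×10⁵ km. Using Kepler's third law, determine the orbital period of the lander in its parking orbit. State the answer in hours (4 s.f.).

Kepler's third law: T² ∝ a³, so T₂ = T₁ (a₂/a₁)^(3/2).
a₂/a₁ = 7.251, (a₂/a₁)^(3/2) = 19.53.
T₂ = 4.497 × 19.53 = 87.81 hours.

T₂ ≈ 87.81 hours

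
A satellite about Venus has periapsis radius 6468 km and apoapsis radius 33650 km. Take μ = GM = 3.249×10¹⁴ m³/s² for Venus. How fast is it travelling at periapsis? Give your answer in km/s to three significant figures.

Semi-major axis a = (r_p + r_a)/2 = 20059 km = 2.006×10⁷ m.
Vis-viva: v² = μ(2/r − 1/a) = 3.249×10¹⁴ × (3.092×10⁻⁷ − 4.985×10⁻⁸) = 8.427×10⁷ m²/s².
v = 9180 m/s = 9.180 km/s.

v ≈ 9.18 km/s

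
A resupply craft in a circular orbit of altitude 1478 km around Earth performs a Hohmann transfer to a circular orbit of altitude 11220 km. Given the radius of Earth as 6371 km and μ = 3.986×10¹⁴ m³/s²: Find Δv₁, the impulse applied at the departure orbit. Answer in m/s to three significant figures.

r₁ = 6371 + 1478 = 7849.0 km = 7.8490×10⁶ m.
r₂ = 6371 + 11220 = 17591 km = 1.7591×10⁷ m.
Transfer ellipse a_t = (r₁ + r₂)/2 = 1.272×10⁷ m.
At r₁: circular v_c1 = √(μ/r₁) = 7126 m/s; transfer-perigee v_p = √[μ(2/r₁ − 1/a_t)] = 8380 m/s.
Δv₁ = v_p − v_c1 = 1254 m/s.

Δv ≈ 1250 m/s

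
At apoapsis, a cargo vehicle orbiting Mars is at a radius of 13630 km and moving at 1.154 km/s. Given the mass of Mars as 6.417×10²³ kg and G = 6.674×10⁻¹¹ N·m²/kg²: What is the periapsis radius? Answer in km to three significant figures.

μ = GM = 6.674×10⁻¹¹ × 6.417×10²³ = 4.283×10¹³ m³/s².
r_a = 1.363×10⁷ m.
Specific energy ε = v²/2 − μ/r = -2.476×10⁶ J/kg, so a = −μ/(2ε) = 8.648×10⁶ m.
The apsides satisfy r_p + r_a = 2a, so the periapsis radius is 2a − r_a = 3.665×10⁶ m = 3665.1 km.

periapsis radius ≈ 3670 km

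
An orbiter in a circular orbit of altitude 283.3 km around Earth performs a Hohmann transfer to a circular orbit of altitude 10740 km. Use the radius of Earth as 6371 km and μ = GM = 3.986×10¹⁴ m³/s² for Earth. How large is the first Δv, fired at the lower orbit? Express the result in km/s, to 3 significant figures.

Δv ≈ 1.55 km/s

r₁ = 6371 + 283.3 = 6654.3 km = 6.6543×10⁶ m.
r₂ = 6371 + 10740 = 17111 km = 1.7111×10⁷ m.
Transfer ellipse a_t = (r₁ + r₂)/2 = 1.188×10⁷ m.
At r₁: circular v_c1 = √(μ/r₁) = 7740 m/s; transfer-perigee v_p = √[μ(2/r₁ − 1/a_t)] = 9287 m/s.
Δv₁ = v_p − v_c1 = 1548 m/s.
= 1.548 km/s.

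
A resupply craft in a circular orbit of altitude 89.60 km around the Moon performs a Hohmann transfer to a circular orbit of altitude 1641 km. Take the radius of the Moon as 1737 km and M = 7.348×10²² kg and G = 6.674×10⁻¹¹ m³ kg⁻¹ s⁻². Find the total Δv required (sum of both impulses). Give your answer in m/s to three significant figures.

Δv_total ≈ 424 m/s

μ = GM = 6.674×10⁻¹¹ × 7.348×10²² = 4.904×10¹² m³/s².
r₁ = 1737 + 89.60 = 1826.6 km = 1.8266×10⁶ m.
r₂ = 1737 + 1641 = 3378.0 km = 3.3780×10⁶ m.
Transfer ellipse a_t = (r₁ + r₂)/2 = 2.602×10⁶ m.
At r₁: circular v_c1 = √(μ/r₁) = 1639 m/s; transfer-perilune v_p = √[μ(2/r₁ − 1/a_t)] = 1867 m/s.
Δv₁ = v_p − v_c1 = 228.3 m/s.
At r₂: circular v_c2 = √(μ/r₂) = 1205 m/s; transfer-apolune v_a = √[μ(2/r₂ − 1/a_t)] = 1009 m/s.
Δv₂ = v_c2 − v_a = 195.4 m/s.
Total Δv = Δv₁ + Δv₂ = 423.7 m/s.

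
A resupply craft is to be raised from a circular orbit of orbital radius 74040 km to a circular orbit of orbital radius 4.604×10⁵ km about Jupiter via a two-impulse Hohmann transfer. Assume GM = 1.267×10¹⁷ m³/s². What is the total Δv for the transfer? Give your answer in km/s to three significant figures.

r₁ = 74040 km = 7.404×10⁷ m.
r₂ = 4.604×10⁵ km = 4.604×10⁸ m.
Transfer ellipse a_t = (r₁ + r₂)/2 = 2.672×10⁸ m.
At r₁: circular v_c1 = √(μ/r₁) = 41370 m/s; transfer-perijove v_p = √[μ(2/r₁ − 1/a_t)] = 54300 m/s.
Δv₁ = v_p − v_c1 = 12930 m/s.
At r₂: circular v_c2 = √(μ/r₂) = 16590 m/s; transfer-apojove v_a = √[μ(2/r₂ − 1/a_t)] = 8732 m/s.
Δv₂ = v_c2 − v_a = 7857 m/s.
Total Δv = Δv₁ + Δv₂ = 20790 m/s = 20.79 km/s.

Δv_total ≈ 20.8 km/s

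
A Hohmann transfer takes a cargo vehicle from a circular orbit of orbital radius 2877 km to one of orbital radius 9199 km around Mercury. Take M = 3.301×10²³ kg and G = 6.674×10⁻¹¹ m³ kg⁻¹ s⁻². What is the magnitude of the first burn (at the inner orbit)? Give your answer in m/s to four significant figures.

Δv ≈ 648.4 m/s

μ = GM = 6.674×10⁻¹¹ × 3.301×10²³ = 2.203×10¹³ m³/s².
r₁ = 2877 km = 2.877×10⁶ m.
r₂ = 9199 km = 9.199×10⁶ m.
Transfer ellipse a_t = (r₁ + r₂)/2 = 6.038×10⁶ m.
At r₁: circular v_c1 = √(μ/r₁) = 2767 m/s; transfer-periherm v_p = √[μ(2/r₁ − 1/a_t)] = 3416 m/s.
Δv₁ = v_p − v_c1 = 648.4 m/s.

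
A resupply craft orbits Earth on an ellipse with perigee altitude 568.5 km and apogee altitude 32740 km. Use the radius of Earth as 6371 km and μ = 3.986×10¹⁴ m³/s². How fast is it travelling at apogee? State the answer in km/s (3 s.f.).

v ≈ 1.75 km/s

r_p = 6371 + 568.5 = 6939.5 km = 6.9395×10⁶ m.
r_a = 6371 + 32740 = 39111 km = 3.9111×10⁷ m.
Semi-major axis a = (r_p + r_a)/2 = 23025 km = 2.303×10⁷ m.
Vis-viva: v² = μ(2/r − 1/a) = 3.986×10¹⁴ × (5.114×10⁻⁸ − 4.343×10⁻⁸) = 3.072×10⁶ m²/s².
v = 1753 m/s = 1.753 km/s.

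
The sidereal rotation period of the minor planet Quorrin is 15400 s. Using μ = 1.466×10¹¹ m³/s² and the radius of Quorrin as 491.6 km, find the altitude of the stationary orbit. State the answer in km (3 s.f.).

A synchronous orbit has period T, so by Kepler's third law a = (μT²/4π²)^(1/3).
μT²/4π² = 1.466×10¹¹ × (1.540×10⁴)² / 39.48 = 8.807×10¹⁷ m³.
a = 9.585×10⁵ m = 958.53 km.
Altitude h = a − R = 958.53 − 491.6 = 466.93 km.

h_sync ≈ 467 km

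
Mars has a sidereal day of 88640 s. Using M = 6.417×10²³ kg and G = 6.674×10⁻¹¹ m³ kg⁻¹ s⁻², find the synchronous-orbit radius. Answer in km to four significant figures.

μ = GM = 6.674×10⁻¹¹ × 6.417×10²³ = 4.283×10¹³ m³/s².
A synchronous orbit has period T, so by Kepler's third law a = (μT²/4π²)^(1/3).
μT²/4π² = 4.283×10¹³ × (8.864×10⁴)² / 39.48 = 8.524×10²¹ m³.
a = 2.043×10⁷ m = 20427 km.

r_sync ≈ 20430 km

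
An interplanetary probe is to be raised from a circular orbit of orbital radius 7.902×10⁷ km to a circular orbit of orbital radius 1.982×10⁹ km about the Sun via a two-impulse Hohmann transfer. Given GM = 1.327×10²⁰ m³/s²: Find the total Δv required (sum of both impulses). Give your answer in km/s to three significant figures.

Δv_total ≈ 21.8 km/s

r₁ = 7.902×10⁷ km = 7.902×10¹⁰ m.
r₂ = 1.982×10⁹ km = 1.982×10¹² m.
Transfer ellipse a_t = (r₁ + r₂)/2 = 1.031×10¹² m.
At r₁: circular v_c1 = √(μ/r₁) = 40980 m/s; transfer-perihelion v_p = √[μ(2/r₁ − 1/a_t)] = 56830 m/s.
Δv₁ = v_p − v_c1 = 15850 m/s.
At r₂: circular v_c2 = √(μ/r₂) = 8182 m/s; transfer-aphelion v_a = √[μ(2/r₂ − 1/a_t)] = 2266 m/s.
Δv₂ = v_c2 − v_a = 5917 m/s.
Total Δv = Δv₁ + Δv₂ = 21770 m/s = 21.77 km/s.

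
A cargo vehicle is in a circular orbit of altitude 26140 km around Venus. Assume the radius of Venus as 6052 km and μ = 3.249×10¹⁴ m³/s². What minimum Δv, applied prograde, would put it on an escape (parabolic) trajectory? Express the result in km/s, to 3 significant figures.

r = 6052 + 26140 = 32192 km = 3.2192×10⁷ m.
Circular speed v_c = √(μ/r) = 3177 m/s.
Escape speed v_esc = √(2μ/r) = √2 × v_c = 4493 m/s.
Δv = v_esc − v_c = 1316 m/s = 1.316 km/s.

Δv ≈ 1.32 km/s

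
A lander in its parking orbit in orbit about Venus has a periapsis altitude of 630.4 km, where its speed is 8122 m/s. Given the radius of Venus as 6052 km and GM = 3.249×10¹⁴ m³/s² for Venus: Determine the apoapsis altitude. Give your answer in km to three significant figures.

r_p = 6052 + 630.4 = 6682.4 km = 6.682×10⁶ m.
Specific energy ε = v²/2 − μ/r = -1.564×10⁷ J/kg, so a = −μ/(2ε) = 1.039×10⁷ m.
The apsides satisfy r_p + r_a = 2a, so the apoapsis radius is 2a − r_p = 1.410×10⁷ m = 14095 km.
Apoapsis altitude = 14095 − 6052 = 8043.5 km.

apoapsis altitude ≈ 8040 km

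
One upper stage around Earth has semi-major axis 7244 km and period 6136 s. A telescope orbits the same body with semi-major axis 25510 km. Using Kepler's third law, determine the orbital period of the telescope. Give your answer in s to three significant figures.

T₂ ≈ 40500 s

Kepler's third law: T² ∝ a³, so T₂ = T₁ (a₂/a₁)^(3/2).
a₂/a₁ = 3.522, (a₂/a₁)^(3/2) = 6.608.
T₂ = 6136 × 6.608 = 40550 s.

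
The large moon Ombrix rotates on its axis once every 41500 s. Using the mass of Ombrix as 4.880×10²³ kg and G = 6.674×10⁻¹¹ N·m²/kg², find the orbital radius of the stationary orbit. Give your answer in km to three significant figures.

μ = GM = 6.674×10⁻¹¹ × 4.880×10²³ = 3.257×10¹³ m³/s².
A synchronous orbit has period T, so by Kepler's third law a = (μT²/4π²)^(1/3).
μT²/4π² = 3.257×10¹³ × (4.150×10⁴)² / 39.48 = 1.421×10²¹ m³.
a = 1.124×10⁷ m = 11242 km.

r_sync ≈ 11200 km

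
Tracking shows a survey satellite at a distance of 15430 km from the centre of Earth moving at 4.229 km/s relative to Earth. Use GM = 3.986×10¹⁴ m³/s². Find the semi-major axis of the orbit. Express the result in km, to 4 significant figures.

r = 1.543×10⁷ m.
Vis-viva rearranged: 1/a = 2/r − v²/μ = 1.296×10⁻⁷ − 4.487×10⁻⁸ = 8.475×10⁻⁸ m⁻¹.
a = 1.180×10⁷ m = 11799 km.

a ≈ 11800 km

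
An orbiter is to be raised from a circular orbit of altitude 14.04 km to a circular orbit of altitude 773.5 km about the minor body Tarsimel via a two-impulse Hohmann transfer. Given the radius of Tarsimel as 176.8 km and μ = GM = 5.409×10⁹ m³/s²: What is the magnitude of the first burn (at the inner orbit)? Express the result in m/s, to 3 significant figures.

r₁ = 176.8 + 14.04 = 190.84 km = 1.9084×10⁵ m.
r₂ = 176.8 + 773.5 = 950.30 km = 9.5030×10⁵ m.
Transfer ellipse a_t = (r₁ + r₂)/2 = 5.706×10⁵ m.
At r₁: circular v_c1 = √(μ/r₁) = 168.4 m/s; transfer-periapsis v_p = √[μ(2/r₁ − 1/a_t)] = 217.3 m/s.
Δv₁ = v_p − v_c1 = 48.92 m/s.

Δv ≈ 48.9 m/s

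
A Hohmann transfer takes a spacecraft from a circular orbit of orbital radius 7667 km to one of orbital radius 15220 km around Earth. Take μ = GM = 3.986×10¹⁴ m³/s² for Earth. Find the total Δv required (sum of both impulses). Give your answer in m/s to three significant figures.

r₁ = 7667 km = 7.667×10⁶ m.
r₂ = 15220 km = 1.522×10⁷ m.
Transfer ellipse a_t = (r₁ + r₂)/2 = 1.144×10⁷ m.
At r₁: circular v_c1 = √(μ/r₁) = 7210 m/s; transfer-perigee v_p = √[μ(2/r₁ − 1/a_t)] = 8315 m/s.
Δv₁ = v_p − v_c1 = 1105 m/s.
At r₂: circular v_c2 = √(μ/r₂) = 5118 m/s; transfer-apogee v_a = √[μ(2/r₂ − 1/a_t)] = 4189 m/s.
Δv₂ = v_c2 − v_a = 928.7 m/s.
Total Δv = Δv₁ + Δv₂ = 2034 m/s.

Δv_total ≈ 2030 m/s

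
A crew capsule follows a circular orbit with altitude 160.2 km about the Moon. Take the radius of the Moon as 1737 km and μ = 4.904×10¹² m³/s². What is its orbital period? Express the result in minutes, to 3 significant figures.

T ≈ 124 minutes

r = 1737 + 160.2 = 1897.2 km = 1.8972×10⁶ m.
Kepler's third law: T = 2π√(r³/μ) = 2π√((1.897×10⁶)³ / 4.904×10¹²).
r³/μ = 1.392×10⁶ s², so T = 2π × 1.180×10³ = 7.414×10³ s.
Converting: 7.414×10³ s ÷ 60.00 = 123.6 minutes.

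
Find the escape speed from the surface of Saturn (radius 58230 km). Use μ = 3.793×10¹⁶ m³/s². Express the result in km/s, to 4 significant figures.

v_esc ≈ 36.09 km/s

r = R = 5.823×10⁷ m.
Escape speed v_esc = √(2μ/r) = √(2 × 3.793×10¹⁶ / 5.823×10⁷) = √(1.303×10⁹) = 36090 m/s.
= 36.09 km/s.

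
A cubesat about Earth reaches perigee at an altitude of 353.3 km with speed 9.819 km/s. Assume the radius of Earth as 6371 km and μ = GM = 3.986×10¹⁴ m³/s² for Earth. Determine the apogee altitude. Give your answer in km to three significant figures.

r_p = 6371 + 353.3 = 6724.3 km = 6.724×10⁶ m.
Specific energy ε = v²/2 − μ/r = -1.107×10⁷ J/kg, so a = −μ/(2ε) = 1.800×10⁷ m.
The apsides satisfy r_p + r_a = 2a, so the apogee radius is 2a − r_p = 2.928×10⁷ m = 29279 km.
Apogee altitude = 29279 − 6371 = 22908 km.

apogee altitude ≈ 22900 km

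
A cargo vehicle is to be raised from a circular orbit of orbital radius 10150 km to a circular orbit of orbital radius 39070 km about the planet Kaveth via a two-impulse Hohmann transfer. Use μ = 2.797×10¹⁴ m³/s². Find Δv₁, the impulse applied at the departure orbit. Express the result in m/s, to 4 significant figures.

r₁ = 10150 km = 1.015×10⁷ m.
r₂ = 39070 km = 3.907×10⁷ m.
Transfer ellipse a_t = (r₁ + r₂)/2 = 2.461×10⁷ m.
At r₁: circular v_c1 = √(μ/r₁) = 5249 m/s; transfer-periapsis v_p = √[μ(2/r₁ − 1/a_t)] = 6614 m/s.
Δv₁ = v_p − v_c1 = 1365 m/s.

Δv ≈ 1365 m/s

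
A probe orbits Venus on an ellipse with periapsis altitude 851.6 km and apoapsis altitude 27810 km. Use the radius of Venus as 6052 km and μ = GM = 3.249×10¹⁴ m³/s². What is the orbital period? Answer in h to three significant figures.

r_p = 6052 + 851.6 = 6903.6 km = 6.9036×10⁶ m.
r_a = 6052 + 27810 = 33862 km = 3.3862×10⁷ m.
Semi-major axis a = (r_p + r_a)/2 = (6903.6 + 33862)/2 = 20383 km = 2.038×10⁷ m.
By Kepler's third law T = 2π√(a³/μ) = 2π × 5.105×10³ = 3.208×10⁴ s.
= 8.910 h.

T ≈ 8.91 h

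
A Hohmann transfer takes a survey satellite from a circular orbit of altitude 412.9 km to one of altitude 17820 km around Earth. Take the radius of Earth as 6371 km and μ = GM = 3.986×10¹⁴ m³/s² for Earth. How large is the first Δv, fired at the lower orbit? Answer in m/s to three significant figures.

r₁ = 6371 + 412.9 = 6783.9 km = 6.7839×10⁶ m.
r₂ = 6371 + 17820 = 24191 km = 2.4191×10⁷ m.
Transfer ellipse a_t = (r₁ + r₂)/2 = 1.549×10⁷ m.
At r₁: circular v_c1 = √(μ/r₁) = 7665 m/s; transfer-perigee v_p = √[μ(2/r₁ − 1/a_t)] = 9580 m/s.
Δv₁ = v_p − v_c1 = 1915 m/s.

Δv ≈ 1910 m/s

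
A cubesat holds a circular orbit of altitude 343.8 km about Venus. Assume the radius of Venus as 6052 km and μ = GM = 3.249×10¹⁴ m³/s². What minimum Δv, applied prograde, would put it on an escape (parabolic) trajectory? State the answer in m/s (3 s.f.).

r = 6052 + 343.8 = 6395.8 km = 6.3958×10⁶ m.
Circular speed v_c = √(μ/r) = 7127 m/s.
Escape speed v_esc = √(2μ/r) = √2 × v_c = 10080 m/s.
Δv = v_esc − v_c = 2952 m/s.

Δv ≈ 2950 m/s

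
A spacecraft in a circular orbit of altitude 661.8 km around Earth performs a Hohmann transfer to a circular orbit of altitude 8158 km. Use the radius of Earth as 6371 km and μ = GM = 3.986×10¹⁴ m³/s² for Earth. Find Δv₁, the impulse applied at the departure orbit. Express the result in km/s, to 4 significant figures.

Δv ≈ 1.211 km/s

r₁ = 6371 + 661.8 = 7032.8 km = 7.0328×10⁶ m.
r₂ = 6371 + 8158 = 14529 km = 1.4529×10⁷ m.
Transfer ellipse a_t = (r₁ + r₂)/2 = 1.078×10⁷ m.
At r₁: circular v_c1 = √(μ/r₁) = 7528 m/s; transfer-perigee v_p = √[μ(2/r₁ − 1/a_t)] = 8740 m/s.
Δv₁ = v_p − v_c1 = 1211 m/s.
= 1.211 km/s.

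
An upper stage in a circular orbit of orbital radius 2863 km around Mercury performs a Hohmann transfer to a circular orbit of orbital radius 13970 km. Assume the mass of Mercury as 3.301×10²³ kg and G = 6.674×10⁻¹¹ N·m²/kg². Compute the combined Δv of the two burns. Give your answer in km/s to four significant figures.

Δv_total ≈ 1.323 km/s

μ = GM = 6.674×10⁻¹¹ × 3.301×10²³ = 2.203×10¹³ m³/s².
r₁ = 2863 km = 2.863×10⁶ m.
r₂ = 13970 km = 1.397×10⁷ m.
Transfer ellipse a_t = (r₁ + r₂)/2 = 8.416×10⁶ m.
At r₁: circular v_c1 = √(μ/r₁) = 2774 m/s; transfer-periherm v_p = √[μ(2/r₁ − 1/a_t)] = 3574 m/s.
Δv₁ = v_p − v_c1 = 799.9 m/s.
At r₂: circular v_c2 = √(μ/r₂) = 1256 m/s; transfer-apoherm v_a = √[μ(2/r₂ − 1/a_t)] = 732.4 m/s.
Δv₂ = v_c2 − v_a = 523.4 m/s.
Total Δv = Δv₁ + Δv₂ = 1323 m/s = 1.323 km/s.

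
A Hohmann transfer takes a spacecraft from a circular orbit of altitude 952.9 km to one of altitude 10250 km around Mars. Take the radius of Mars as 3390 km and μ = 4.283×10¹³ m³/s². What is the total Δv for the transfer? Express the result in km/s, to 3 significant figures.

Δv_total ≈ 1.27 km/s

r₁ = 3390 + 952.9 = 4342.9 km = 4.3429×10⁶ m.
r₂ = 3390 + 10250 = 13640 km = 1.3640×10⁷ m.
Transfer ellipse a_t = (r₁ + r₂)/2 = 8.991×10⁶ m.
At r₁: circular v_c1 = √(μ/r₁) = 3140 m/s; transfer-periapsis v_p = √[μ(2/r₁ − 1/a_t)] = 3868 m/s.
Δv₁ = v_p − v_c1 = 727.5 m/s.
At r₂: circular v_c2 = √(μ/r₂) = 1772 m/s; transfer-apoapsis v_a = √[μ(2/r₂ − 1/a_t)] = 1232 m/s.
Δv₂ = v_c2 − v_a = 540.5 m/s.
Total Δv = Δv₁ + Δv₂ = 1268 m/s = 1.268 km/s.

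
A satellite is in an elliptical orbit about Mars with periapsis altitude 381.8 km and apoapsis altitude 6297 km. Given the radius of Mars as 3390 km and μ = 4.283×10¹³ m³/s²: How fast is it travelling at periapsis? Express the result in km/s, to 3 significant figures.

r_p = 3390 + 381.8 = 3771.8 km = 3.7718×10⁶ m.
r_a = 3390 + 6297 = 9687.0 km = 9.6870×10⁶ m.
Semi-major axis a = (r_p + r_a)/2 = 6729.4 km = 6.729×10⁶ m.
Vis-viva: v² = μ(2/r − 1/a) = 4.283×10¹³ × (5.303×10⁻⁷ − 1.486×10⁻⁷) = 1.635×10⁷ m²/s².
v = 4043 m/s = 4.043 km/s.

v ≈ 4.04 km/s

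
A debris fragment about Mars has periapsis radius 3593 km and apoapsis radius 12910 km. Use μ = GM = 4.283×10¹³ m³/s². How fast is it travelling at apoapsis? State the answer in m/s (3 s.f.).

Semi-major axis a = (r_p + r_a)/2 = 8251.5 km = 8.252×10⁶ m.
Vis-viva: v² = μ(2/r − 1/a) = 4.283×10¹³ × (1.549×10⁻⁷ − 1.212×10⁻⁷) = 1.445×10⁶ m²/s².
v = 1202 m/s.

v ≈ 1200 m/s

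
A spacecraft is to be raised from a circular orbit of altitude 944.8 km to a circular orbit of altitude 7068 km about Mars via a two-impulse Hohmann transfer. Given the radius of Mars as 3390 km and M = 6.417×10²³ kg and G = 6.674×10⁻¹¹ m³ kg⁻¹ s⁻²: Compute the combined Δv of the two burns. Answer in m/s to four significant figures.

μ = GM = 6.674×10⁻¹¹ × 6.417×10²³ = 4.283×10¹³ m³/s².
r₁ = 3390 + 944.8 = 4334.8 km = 4.3348×10⁶ m.
r₂ = 3390 + 7068 = 10458 km = 1.0458×10⁷ m.
Transfer ellipse a_t = (r₁ + r₂)/2 = 7.396×10⁶ m.
At r₁: circular v_c1 = √(μ/r₁) = 3143 m/s; transfer-periapsis v_p = √[μ(2/r₁ − 1/a_t)] = 3738 m/s.
Δv₁ = v_p − v_c1 = 594.3 m/s.
At r₂: circular v_c2 = √(μ/r₂) = 2024 m/s; transfer-apoapsis v_a = √[μ(2/r₂ − 1/a_t)] = 1549 m/s.
Δv₂ = v_c2 − v_a = 474.4 m/s.
Total Δv = Δv₁ + Δv₂ = 1069 m/s.

Δv_total ≈ 1069 m/s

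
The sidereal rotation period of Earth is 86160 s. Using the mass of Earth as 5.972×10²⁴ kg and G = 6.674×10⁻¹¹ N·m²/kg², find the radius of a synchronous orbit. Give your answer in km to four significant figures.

r_sync ≈ 42160 km

μ = GM = 6.674×10⁻¹¹ × 5.972×10²⁴ = 3.986×10¹⁴ m³/s².
A synchronous orbit has period T, so by Kepler's third law a = (μT²/4π²)^(1/3).
μT²/4π² = 3.986×10¹⁴ × (8.616×10⁴)² / 39.48 = 7.495×10²² m³.
a = 4.216×10⁷ m = 42162 km.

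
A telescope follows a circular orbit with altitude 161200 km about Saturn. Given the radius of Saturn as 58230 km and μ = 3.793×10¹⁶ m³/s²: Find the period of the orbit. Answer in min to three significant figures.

T ≈ 1750 min

r = 58230 + 161200 = 219430 km = 2.1943×10⁸ m.
Kepler's third law: T = 2π√(r³/μ) = 2π√((2.194×10⁸)³ / 3.793×10¹⁶).
r³/μ = 2.786×10⁸ s², so T = 2π × 1.669×10⁴ = 1.049×10⁵ s.
Converting: 1.049×10⁵ s ÷ 60.00 = 1748 min.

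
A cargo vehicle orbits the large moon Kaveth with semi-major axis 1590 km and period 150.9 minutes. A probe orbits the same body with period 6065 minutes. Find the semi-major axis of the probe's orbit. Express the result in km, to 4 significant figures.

a₂ ≈ 18660 km

Kepler's third law: a³ ∝ T², so a₂ = a₁ (T₂/T₁)^(2/3).
T₂/T₁ = 40.19, (T₂/T₁)^(2/3) = 11.73.
a₂ = 1590 × 11.73 = 18660 km.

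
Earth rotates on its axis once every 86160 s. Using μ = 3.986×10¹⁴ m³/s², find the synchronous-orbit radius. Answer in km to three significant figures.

A synchronous orbit has period T, so by Kepler's third law a = (μT²/4π²)^(1/3).
μT²/4π² = 3.986×10¹⁴ × (8.616×10⁴)² / 39.48 = 7.495×10²² m³.
a = 4.216×10⁷ m = 42163 km.

r_sync ≈ 42200 km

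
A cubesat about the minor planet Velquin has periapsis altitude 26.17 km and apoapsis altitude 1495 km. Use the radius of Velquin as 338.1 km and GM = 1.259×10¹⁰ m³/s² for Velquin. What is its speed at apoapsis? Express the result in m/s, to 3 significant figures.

r_p = 338.1 + 26.17 = 364.27 km = 3.6427×10⁵ m.
r_a = 338.1 + 1495 = 1833.1 km = 1.8331×10⁶ m.
Semi-major axis a = (r_p + r_a)/2 = 1098.7 km = 1.099×10⁶ m.
Vis-viva: v² = μ(2/r − 1/a) = 1.259×10¹⁰ × (1.091×10⁻⁶ − 9.102×10⁻⁷) = 2.277×10³ m²/s².
v = 47.72 m/s.

v ≈ 47.7 m/s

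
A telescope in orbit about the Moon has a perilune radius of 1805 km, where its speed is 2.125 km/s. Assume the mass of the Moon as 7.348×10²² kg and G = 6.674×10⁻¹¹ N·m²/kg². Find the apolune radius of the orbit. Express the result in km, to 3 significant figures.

μ = GM = 6.674×10⁻¹¹ × 7.348×10²² = 4.904×10¹² m³/s².
r_p = 1.805×10⁶ m.
Specific energy ε = v²/2 − μ/r = -4.591×10⁵ J/kg, so a = −μ/(2ε) = 5.341×10⁶ m.
The apsides satisfy r_p + r_a = 2a, so the apolune radius is 2a − r_p = 8.877×10⁶ m = 8876.5 km.

apolune radius ≈ 8880 km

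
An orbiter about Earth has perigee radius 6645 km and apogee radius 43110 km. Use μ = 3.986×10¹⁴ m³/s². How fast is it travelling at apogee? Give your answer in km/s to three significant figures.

v ≈ 1.57 km/s

Semi-major axis a = (r_p + r_a)/2 = 24878 km = 2.488×10⁷ m.
Vis-viva: v² = μ(2/r − 1/a) = 3.986×10¹⁴ × (4.639×10⁻⁸ − 4.020×10⁻⁸) = 2.470×10⁶ m²/s².
v = 1572 m/s = 1.572 km/s.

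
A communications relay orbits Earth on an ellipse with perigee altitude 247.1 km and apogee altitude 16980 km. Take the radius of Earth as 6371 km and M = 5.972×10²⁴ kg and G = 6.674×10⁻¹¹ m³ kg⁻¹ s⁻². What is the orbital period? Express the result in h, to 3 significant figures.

T ≈ 5.07 h

μ = GM = 6.674×10⁻¹¹ × 5.972×10²⁴ = 3.986×10¹⁴ m³/s².
r_p = 6371 + 247.1 = 6618.1 km = 6.6181×10⁶ m.
r_a = 6371 + 16980 = 23351 km = 2.3351×10⁷ m.
Semi-major axis a = (r_p + r_a)/2 = (6618.1 + 23351)/2 = 14985 km = 1.498×10⁷ m.
By Kepler's third law T = 2π√(a³/μ) = 2π × 2.905×10³ = 1.826×10⁴ s.
= 5.071 h.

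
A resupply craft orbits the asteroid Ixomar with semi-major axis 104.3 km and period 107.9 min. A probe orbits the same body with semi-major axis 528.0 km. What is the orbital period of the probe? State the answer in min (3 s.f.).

Kepler's third law: T² ∝ a³, so T₂ = T₁ (a₂/a₁)^(3/2).
a₂/a₁ = 5.062, (a₂/a₁)^(3/2) = 11.39.
T₂ = 107.9 × 11.39 = 1229 min.

T₂ ≈ 1230 min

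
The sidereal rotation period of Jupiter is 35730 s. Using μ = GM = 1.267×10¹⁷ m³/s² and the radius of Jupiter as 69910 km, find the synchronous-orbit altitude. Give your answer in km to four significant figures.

A synchronous orbit has period T, so by Kepler's third law a = (μT²/4π²)^(1/3).
μT²/4π² = 1.267×10¹⁷ × (3.573×10⁴)² / 39.48 = 4.097×10²⁴ m³.
a = 1.600×10⁸ m = 1.6002×10⁵ km.
Altitude h = a − R = 1.6002×10⁵ − 69910 = 90105 km.

h_sync ≈ 90110 km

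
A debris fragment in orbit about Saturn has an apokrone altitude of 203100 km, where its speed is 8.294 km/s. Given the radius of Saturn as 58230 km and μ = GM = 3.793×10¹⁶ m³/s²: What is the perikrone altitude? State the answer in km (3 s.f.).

perikrone altitude ≈ 22900 km

r_a = 58230 + 203100 = 2.6133×10⁵ km = 2.613×10⁸ m.
Specific energy ε = v²/2 − μ/r = -1.107×10⁸ J/kg, so a = −μ/(2ε) = 1.712×10⁸ m.
The apsides satisfy r_p + r_a = 2a, so the perikrone radius is 2a − r_a = 8.116×10⁷ m = 81163 km.
Perikrone altitude = 81163 − 58230 = 22933 km.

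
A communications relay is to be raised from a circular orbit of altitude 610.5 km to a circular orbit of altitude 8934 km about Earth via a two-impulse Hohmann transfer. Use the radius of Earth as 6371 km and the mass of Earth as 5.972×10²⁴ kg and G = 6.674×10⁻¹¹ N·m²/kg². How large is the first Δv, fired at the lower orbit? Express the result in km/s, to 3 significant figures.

Δv ≈ 1.30 km/s

μ = GM = 6.674×10⁻¹¹ × 5.972×10²⁴ = 3.986×10¹⁴ m³/s².
r₁ = 6371 + 610.5 = 6981.5 km = 6.9815×10⁶ m.
r₂ = 6371 + 8934 = 15305 km = 1.5305×10⁷ m.
Transfer ellipse a_t = (r₁ + r₂)/2 = 1.114×10⁷ m.
At r₁: circular v_c1 = √(μ/r₁) = 7556 m/s; transfer-perigee v_p = √[μ(2/r₁ − 1/a_t)] = 8855 m/s.
Δv₁ = v_p − v_c1 = 1299 m/s.
= 1.299 km/s.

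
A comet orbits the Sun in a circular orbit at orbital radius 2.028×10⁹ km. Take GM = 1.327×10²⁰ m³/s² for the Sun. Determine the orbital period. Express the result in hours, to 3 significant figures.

T ≈ 438000 hours

r = 2.028×10⁹ km = 2.028×10¹² m.
Kepler's third law: T = 2π√(r³/μ) = 2π√((2.028×10¹²)³ / 1.327×10²⁰).
r³/μ = 6.285×10¹⁶ s², so T = 2π × 2.507×10⁸ = 1.575×10⁹ s.
Converting: 1.575×10⁹ s ÷ 3600 = 4.376×10⁵ hours.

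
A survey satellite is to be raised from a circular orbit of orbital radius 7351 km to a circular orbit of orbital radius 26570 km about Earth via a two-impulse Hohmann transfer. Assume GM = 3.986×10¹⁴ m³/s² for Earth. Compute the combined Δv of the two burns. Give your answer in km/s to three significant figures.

r₁ = 7351 km = 7.351×10⁶ m.
r₂ = 26570 km = 2.657×10⁷ m.
Transfer ellipse a_t = (r₁ + r₂)/2 = 1.696×10⁷ m.
At r₁: circular v_c1 = √(μ/r₁) = 7364 m/s; transfer-perigee v_p = √[μ(2/r₁ − 1/a_t)] = 9217 m/s.
Δv₁ = v_p − v_c1 = 1853 m/s.
At r₂: circular v_c2 = √(μ/r₂) = 3873 m/s; transfer-apogee v_a = √[μ(2/r₂ − 1/a_t)] = 2550 m/s.
Δv₂ = v_c2 − v_a = 1323 m/s.
Total Δv = Δv₁ + Δv₂ = 3176 m/s = 3.176 km/s.

Δv_total ≈ 3.18 km/s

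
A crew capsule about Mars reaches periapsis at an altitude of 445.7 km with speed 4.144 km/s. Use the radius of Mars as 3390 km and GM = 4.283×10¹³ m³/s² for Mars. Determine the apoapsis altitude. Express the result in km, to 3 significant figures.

apoapsis altitude ≈ 9380 km

r_p = 3390 + 445.7 = 3835.7 km = 3.836×10⁶ m.
Specific energy ε = v²/2 − μ/r = -2.580×10⁶ J/kg, so a = −μ/(2ε) = 8.301×10⁶ m.
The apsides satisfy r_p + r_a = 2a, so the apoapsis radius is 2a − r_p = 1.277×10⁷ m = 12766 km.
Apoapsis altitude = 12766 − 3390 = 9376.5 km.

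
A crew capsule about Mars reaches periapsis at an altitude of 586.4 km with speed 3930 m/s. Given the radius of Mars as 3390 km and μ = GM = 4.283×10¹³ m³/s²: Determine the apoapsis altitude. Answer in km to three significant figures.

apoapsis altitude ≈ 6680 km

r_p = 3390 + 586.4 = 3976.4 km = 3.976×10⁶ m.
Specific energy ε = v²/2 − μ/r = -3.049×10⁶ J/kg, so a = −μ/(2ε) = 7.025×10⁶ m.
The apsides satisfy r_p + r_a = 2a, so the apoapsis radius is 2a − r_p = 1.007×10⁷ m = 10073 km.
Apoapsis altitude = 10073 − 3390 = 6682.7 km.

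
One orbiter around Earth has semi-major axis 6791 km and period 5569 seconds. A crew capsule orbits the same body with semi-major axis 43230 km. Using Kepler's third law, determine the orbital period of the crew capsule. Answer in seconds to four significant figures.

T₂ ≈ 89440 seconds

Kepler's third law: T² ∝ a³, so T₂ = T₁ (a₂/a₁)^(3/2).
a₂/a₁ = 6.366, (a₂/a₁)^(3/2) = 16.06.
T₂ = 5569 × 16.06 = 89440 seconds.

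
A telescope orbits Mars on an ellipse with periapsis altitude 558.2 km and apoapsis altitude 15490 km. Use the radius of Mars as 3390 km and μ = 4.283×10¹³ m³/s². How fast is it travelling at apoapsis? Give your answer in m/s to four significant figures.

r_p = 3390 + 558.2 = 3948.2 km = 3.9482×10⁶ m.
r_a = 3390 + 15490 = 18880 km = 1.8880×10⁷ m.
Semi-major axis a = (r_p + r_a)/2 = 11414 km = 1.141×10⁷ m.
Vis-viva: v² = μ(2/r − 1/a) = 4.283×10¹³ × (1.059×10⁻⁷ − 8.761×10⁻⁸) = 7.847×10⁵ m²/s².
v = 885.8 m/s.

v ≈ 885.8 m/s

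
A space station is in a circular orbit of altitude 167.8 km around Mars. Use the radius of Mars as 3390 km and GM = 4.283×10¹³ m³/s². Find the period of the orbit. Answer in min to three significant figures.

T ≈ 107 min

r = 3390 + 167.8 = 3557.8 km = 3.5578×10⁶ m.
Kepler's third law: T = 2π√(r³/μ) = 2π√((3.558×10⁶)³ / 4.283×10¹³).
r³/μ = 1.051×10⁶ s², so T = 2π × 1.025×10³ = 6.443×10³ s.
Converting: 6.443×10³ s ÷ 60.00 = 107.4 min.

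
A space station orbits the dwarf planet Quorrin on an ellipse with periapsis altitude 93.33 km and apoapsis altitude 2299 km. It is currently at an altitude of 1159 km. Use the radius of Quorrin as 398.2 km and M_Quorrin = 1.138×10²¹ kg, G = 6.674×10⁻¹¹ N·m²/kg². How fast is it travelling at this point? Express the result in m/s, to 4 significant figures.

v ≈ 223.4 m/s

μ = GM = 6.674×10⁻¹¹ × 1.138×10²¹ = 7.595×10¹⁰ m³/s².
r_p = 398.2 + 93.33 = 491.53 km = 4.9153×10⁵ m.
r_a = 398.2 + 2299 = 2697.2 km = 2.6972×10⁶ m.
r = 398.2 + 1159 = 1557.2 km = 1.557×10⁶ m.
Semi-major axis a = (r_p + r_a)/2 = 1594.4 km = 1.594×10⁶ m.
Vis-viva: v² = μ(2/r − 1/a) = 7.595×10¹⁰ × (1.284×10⁻⁶ − 6.272×10⁻⁷) = 4.991×10⁴ m²/s².
v = 223.4 m/s.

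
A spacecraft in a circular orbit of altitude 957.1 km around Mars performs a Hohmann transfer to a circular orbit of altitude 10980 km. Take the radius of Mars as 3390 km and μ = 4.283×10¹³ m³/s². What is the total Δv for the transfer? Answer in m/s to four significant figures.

r₁ = 3390 + 957.1 = 4347.1 km = 4.3471×10⁶ m.
r₂ = 3390 + 10980 = 14370 km = 1.4370×10⁷ m.
Transfer ellipse a_t = (r₁ + r₂)/2 = 9.359×10⁶ m.
At r₁: circular v_c1 = √(μ/r₁) = 3139 m/s; transfer-periapsis v_p = √[μ(2/r₁ − 1/a_t)] = 3890 m/s.
Δv₁ = v_p − v_c1 = 750.7 m/s.
At r₂: circular v_c2 = √(μ/r₂) = 1726 m/s; transfer-apoapsis v_a = √[μ(2/r₂ − 1/a_t)] = 1177 m/s.
Δv₂ = v_c2 − v_a = 549.8 m/s.
Total Δv = Δv₁ + Δv₂ = 1300 m/s.

Δv_total ≈ 1300 m/s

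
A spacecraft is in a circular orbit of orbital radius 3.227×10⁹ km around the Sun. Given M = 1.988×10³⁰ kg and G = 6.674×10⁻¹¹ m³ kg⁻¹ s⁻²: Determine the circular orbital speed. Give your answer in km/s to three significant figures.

v ≈ 6.41 km/s

μ = GM = 6.674×10⁻¹¹ × 1.988×10³⁰ = 1.327×10²⁰ m³/s².
r = 3.227×10⁹ km = 3.227×10¹² m.
For a circular orbit v = √(μ/r) = √(1.327×10²⁰ / 3.227×10¹²) = √(4.112×10⁷) = 6412 m/s.
That is 6.412 km/s.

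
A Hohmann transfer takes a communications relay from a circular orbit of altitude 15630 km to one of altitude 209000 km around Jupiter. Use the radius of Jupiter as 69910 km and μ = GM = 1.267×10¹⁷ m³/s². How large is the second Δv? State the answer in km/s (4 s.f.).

r₁ = 69910 + 15630 = 85540 km = 8.5540×10⁷ m.
r₂ = 69910 + 209000 = 278910 km = 2.7891×10⁸ m.
Transfer ellipse a_t = (r₁ + r₂)/2 = 1.822×10⁸ m.
At r₁: circular v_c1 = √(μ/r₁) = 38490 m/s; transfer-perijove v_p = √[μ(2/r₁ − 1/a_t)] = 47610 m/s.
At r₂: circular v_c2 = √(μ/r₂) = 21310 m/s; transfer-apojove v_a = √[μ(2/r₂ − 1/a_t)] = 14600 m/s.
Δv₂ = v_c2 − v_a = 6711 m/s.
= 6.711 km/s.

Δv ≈ 6.711 km/s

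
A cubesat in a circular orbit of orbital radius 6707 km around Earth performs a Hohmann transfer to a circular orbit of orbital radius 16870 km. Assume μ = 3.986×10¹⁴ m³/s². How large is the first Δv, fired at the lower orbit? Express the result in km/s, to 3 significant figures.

Δv ≈ 1.51 km/s

r₁ = 6707 km = 6.707×10⁶ m.
r₂ = 16870 km = 1.687×10⁷ m.
Transfer ellipse a_t = (r₁ + r₂)/2 = 1.179×10⁷ m.
At r₁: circular v_c1 = √(μ/r₁) = 7709 m/s; transfer-perigee v_p = √[μ(2/r₁ − 1/a_t)] = 9222 m/s.
Δv₁ = v_p − v_c1 = 1513 m/s.
= 1.513 km/s.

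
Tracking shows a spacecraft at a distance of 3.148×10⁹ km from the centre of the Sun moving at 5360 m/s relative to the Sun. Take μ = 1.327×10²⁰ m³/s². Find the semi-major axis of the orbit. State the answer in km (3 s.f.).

r = 3.148×10¹² m.
Vis-viva rearranged: 1/a = 2/r − v²/μ = 6.353×10⁻¹³ − 2.165×10⁻¹³ = 4.188×10⁻¹³ m⁻¹.
a = 2.388×10¹² m = 2.3876×10⁹ km.

a ≈ 2.39×10⁹ km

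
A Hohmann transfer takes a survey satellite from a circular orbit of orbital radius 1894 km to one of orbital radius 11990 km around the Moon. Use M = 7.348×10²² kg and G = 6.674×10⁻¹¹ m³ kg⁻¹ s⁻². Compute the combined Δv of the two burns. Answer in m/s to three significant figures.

μ = GM = 6.674×10⁻¹¹ × 7.348×10²² = 4.904×10¹² m³/s².
r₁ = 1894 km = 1.894×10⁶ m.
r₂ = 11990 km = 1.199×10⁷ m.
Transfer ellipse a_t = (r₁ + r₂)/2 = 6.942×10⁶ m.
At r₁: circular v_c1 = √(μ/r₁) = 1609 m/s; transfer-perilune v_p = √[μ(2/r₁ − 1/a_t)] = 2115 m/s.
Δv₁ = v_p − v_c1 = 505.6 m/s.
At r₂: circular v_c2 = √(μ/r₂) = 639.5 m/s; transfer-apolune v_a = √[μ(2/r₂ − 1/a_t)] = 334.1 m/s.
Δv₂ = v_c2 − v_a = 305.5 m/s.
Total Δv = Δv₁ + Δv₂ = 811.1 m/s.

Δv_total ≈ 811 m/s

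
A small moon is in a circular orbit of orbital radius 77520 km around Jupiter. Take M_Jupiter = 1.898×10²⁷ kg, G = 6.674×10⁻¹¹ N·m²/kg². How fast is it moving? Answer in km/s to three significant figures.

v ≈ 40.4 km/s

μ = GM = 6.674×10⁻¹¹ × 1.898×10²⁷ = 1.267×10¹⁷ m³/s².
r = 77520 km = 7.752×10⁷ m.
For a circular orbit v = √(μ/r) = √(1.267×10¹⁷ / 7.752×10⁷) = √(1.634×10⁹) = 40420 m/s.
That is 40.42 km/s.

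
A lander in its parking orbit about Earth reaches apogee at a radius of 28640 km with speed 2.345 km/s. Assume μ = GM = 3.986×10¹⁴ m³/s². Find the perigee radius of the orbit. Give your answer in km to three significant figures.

r_a = 2.864×10⁷ m.
Specific energy ε = v²/2 − μ/r = -1.117×10⁷ J/kg, so a = −μ/(2ε) = 1.785×10⁷ m.
The apsides satisfy r_p + r_a = 2a, so the perigee radius is 2a − r_a = 7.051×10⁶ m = 7051.0 km.

perigee radius ≈ 7050 km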